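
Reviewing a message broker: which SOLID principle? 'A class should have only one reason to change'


This describes the Single Responsibility Principle (SRP)

Single Responsibility Principle (SRP)


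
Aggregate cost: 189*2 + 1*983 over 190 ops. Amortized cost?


Formula: Amortized cost = Total cost / Operations
Total cost = (189 * 2) + (1 * 983)
Total cost = 378 + 983 = 1361
Amortized = 1361 / 190 = 7.1632

7.1632


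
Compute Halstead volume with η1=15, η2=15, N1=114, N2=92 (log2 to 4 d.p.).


Formula: V = N * log2(η), where N = N1 + N2 and η = η1 + η2
η = 15 + 15 = 30
N = 114 + 92 = 206
log2(30) ≈ 4.9069
V = 206 * 4.9069 = 1010.82

1010.82


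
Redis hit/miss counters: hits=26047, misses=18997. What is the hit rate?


Formula: hit rate = hits / (hits + misses) * 100
hit rate = 26047 / (26047 + 18997) * 100
hit rate = 26047 / 45044 * 100
hit rate = 57.83%

57.83%


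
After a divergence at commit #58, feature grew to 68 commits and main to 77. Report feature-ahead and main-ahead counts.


Common ancestor: commit #58
feature commits after divergence: 68 - 58 = 10
main commits after divergence: 77 - 58 = 19
feature is 10 commits ahead of main
main is 19 commits ahead of feature

feature ahead: 10, main ahead: 19


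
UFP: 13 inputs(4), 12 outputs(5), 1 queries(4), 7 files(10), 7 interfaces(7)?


UFP = EI*4 + EO*5 + EQ*4 + ILF*10 + EIF*7
UFP = 13*4 + 12*5 + 1*4 + 7*10 + 7*7
UFP = 52 + 60 + 4 + 70 + 49
UFP = 235

235


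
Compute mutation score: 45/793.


Mutation score = killed / total * 100
Mutation score = 45 / 793 * 100
Mutation score = 5.67%

5.67%


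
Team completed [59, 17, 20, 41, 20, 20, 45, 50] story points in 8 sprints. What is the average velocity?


Formula: Avg velocity = Total points / Number of sprints
Points: [59, 17, 20, 41, 20, 20, 45, 50]
Sum = 59 + 17 + 20 + 41 + 20 + 20 + 45 + 50 = 272
Avg velocity = 272 / 8 = 34.0 points/sprint

34.0 points/sprint


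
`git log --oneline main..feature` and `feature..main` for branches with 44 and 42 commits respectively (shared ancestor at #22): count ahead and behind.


Common ancestor: commit #22
feature commits after divergence: 44 - 22 = 22
main commits after divergence: 42 - 22 = 20
feature is 22 commits ahead of main
main is 20 commits ahead of feature

feature ahead: 22, main ahead: 20


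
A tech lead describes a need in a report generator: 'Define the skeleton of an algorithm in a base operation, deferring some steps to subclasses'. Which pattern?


This matches the Template Method pattern

Template Method


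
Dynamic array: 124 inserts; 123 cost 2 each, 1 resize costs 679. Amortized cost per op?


Formula: Amortized cost = Total cost / Operations
Total cost = (123 * 2) + (1 * 679)
Total cost = 246 + 679 = 925
Amortized = 925 / 124 = 7.4597

7.4597


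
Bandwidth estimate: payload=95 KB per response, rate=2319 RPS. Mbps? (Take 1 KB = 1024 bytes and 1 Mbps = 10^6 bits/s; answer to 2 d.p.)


Formula: Mbps = payload_bytes * RPS * 8 / 1e6
Payload per request = 95 KB = 95 * 1024 = 97280 bytes
Total bytes/sec = 97280 * 2319 = 225592320
Total bits/sec = 225592320 * 8 = 1804738560
Mbps = 1804738560 / 1e6 = 1804.74

1804.74 Mbps


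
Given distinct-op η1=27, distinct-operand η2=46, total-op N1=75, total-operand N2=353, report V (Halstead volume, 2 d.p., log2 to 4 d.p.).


Formula: V = N * log2(η), where N = N1 + N2 and η = η1 + η2
η = 27 + 46 = 73
N = 75 + 353 = 428
log2(73) ≈ 6.1898
V = 428 * 6.1898 = 2649.23

2649.23


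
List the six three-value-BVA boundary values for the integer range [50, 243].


Range: [50, 243]
Boundaries: just below min, min, min+1, max-1, max, just above max
Values: [49, 50, 51, 242, 243, 244]

[49, 50, 51, 242, 243, 244]


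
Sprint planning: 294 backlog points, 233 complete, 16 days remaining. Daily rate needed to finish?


Formula: Required rate = Remaining points / Days left
Remaining = 294 - 233 = 61 points
Required rate = 61 / 16 = 3.81 points/day

3.81 points/day


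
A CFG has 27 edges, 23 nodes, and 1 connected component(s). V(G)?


Formula: V(G) = E - N + 2P
V(G) = 27 - 23 + 2*1
V(G) = 4 + 2
V(G) = 6

6


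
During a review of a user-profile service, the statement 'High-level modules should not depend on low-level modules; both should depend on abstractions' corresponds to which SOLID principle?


This describes the Dependency Inversion Principle (DIP)

Dependency Inversion Principle (DIP)


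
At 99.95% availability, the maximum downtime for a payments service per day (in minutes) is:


Formula: allowed downtime = period * (100 - SLA) / 100
Period (day) = 1440 minutes
Unavailability fraction = (100 - 99.95) / 100
Allowed downtime = 1440 * (100 - 99.95) / 100
Allowed downtime = 0.72 minutes

0.72 minutes


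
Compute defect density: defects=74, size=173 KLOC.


Defect density = defects / KLOC
Defect density = 74 / 173
Defect density = 0.428 defects/KLOC

0.428 defects/KLOC


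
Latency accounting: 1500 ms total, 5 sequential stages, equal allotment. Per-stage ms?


Formula: per_stage = total_budget / stages
per_stage = 1500 / 5
per_stage = 300.0 ms

300.0 ms


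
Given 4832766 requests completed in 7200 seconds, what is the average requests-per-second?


Formula: throughput = requests / seconds
throughput = 4832766 / 7200
throughput = 671.22 requests/second

671.22 requests/second


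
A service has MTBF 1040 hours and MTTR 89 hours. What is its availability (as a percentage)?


Availability = MTBF / (MTBF + MTTR)
Availability = 1040 / (1040 + 89)
Availability = 1040 / 1129
Availability = 92.1169%

92.1169%


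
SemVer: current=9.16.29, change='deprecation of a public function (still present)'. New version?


Current: 9.16.29
Change category: 'deprecation of a public function (still present)' → minor bump
SemVer rule: minor bump → increment MINOR, reset PATCH to 0 (MAJOR unchanged)
New: 9.17.0

9.17.0


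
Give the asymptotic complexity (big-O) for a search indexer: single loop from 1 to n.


Reasoning: one pass through n items
Complexity: O(n)

O(n)


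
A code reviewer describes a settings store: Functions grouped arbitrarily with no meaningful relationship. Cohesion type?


Reasoning: Worst: random grouping
Type: Coincidental cohesion

Coincidental cohesion


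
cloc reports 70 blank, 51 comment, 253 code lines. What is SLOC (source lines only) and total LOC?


Total LOC = blank + comment + code
Total LOC = 70 + 51 + 253 = 374
SLOC (source only) = code = 253

Total LOC: 374, SLOC: 253


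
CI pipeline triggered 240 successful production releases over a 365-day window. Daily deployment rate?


Formula: deployments per day = releases / days
= 240 / 365
= 0.658 deploys/day
(equivalently, 4.6 deploys/week)

0.658 deploys/day


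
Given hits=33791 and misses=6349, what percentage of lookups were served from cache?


Formula: hit rate = hits / (hits + misses) * 100
hit rate = 33791 / (33791 + 6349) * 100
hit rate = 33791 / 40140 * 100
hit rate = 84.18%

84.18%


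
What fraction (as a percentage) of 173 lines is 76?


Coverage = covered / total * 100
Coverage = 76 / 173 * 100
Coverage = 43.93%

43.93%


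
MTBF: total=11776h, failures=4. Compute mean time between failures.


Formula: MTBF = Total operating time / Number of failures
MTBF = 11776 / 4
MTBF = 2944.0 hours

2944.0 hours


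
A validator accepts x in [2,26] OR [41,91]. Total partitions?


Valid ranges: [2,26] and [41,91]
Class 1: x < 2 — invalid
Class 2: 2 ≤ x ≤ 26 — valid
Class 3: 26 < x < 41 — invalid (gap between ranges)
Class 4: 41 ≤ x ≤ 91 — valid
Class 5: x > 91 — invalid
Total equivalence classes: 5

5 equivalence classes


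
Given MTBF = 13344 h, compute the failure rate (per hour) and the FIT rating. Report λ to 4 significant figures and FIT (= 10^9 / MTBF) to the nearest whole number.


Formula: λ = 1 / MTBF; FIT = λ × 1e9 = 1e9 / MTBF
λ = 1 / 13344 ≈ 7.494e-05 failures/hour
FIT = 1e9 / 13344 ≈ 74940 failures per 1e9 hours (nearest whole number)

λ = 7.494e-05 /h, FIT = 74940


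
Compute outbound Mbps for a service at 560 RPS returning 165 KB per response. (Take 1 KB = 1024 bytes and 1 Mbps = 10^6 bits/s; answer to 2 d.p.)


Formula: Mbps = payload_bytes * RPS * 8 / 1e6
Payload per request = 165 KB = 165 * 1024 = 168960 bytes
Total bytes/sec = 168960 * 560 = 94617600
Total bits/sec = 94617600 * 8 = 756940800
Mbps = 756940800 / 1e6 = 756.94

756.94 Mbps


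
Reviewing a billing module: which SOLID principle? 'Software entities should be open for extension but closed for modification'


This describes the Open/Closed Principle (OCP)

Open/Closed Principle (OCP)


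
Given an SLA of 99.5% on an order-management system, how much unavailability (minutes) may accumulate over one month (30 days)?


Formula: allowed downtime = period * (100 - SLA) / 100
Period (month (30 days)) = 43200 minutes
Unavailability fraction = (100 - 99.5) / 100
Allowed downtime = 43200 * (100 - 99.5) / 100
Allowed downtime = 216.0 minutes

216.0 minutes


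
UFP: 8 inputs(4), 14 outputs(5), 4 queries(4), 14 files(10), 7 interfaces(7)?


UFP = EI*4 + EO*5 + EQ*4 + ILF*10 + EIF*7
UFP = 8*4 + 14*5 + 4*4 + 14*10 + 7*7
UFP = 32 + 70 + 16 + 140 + 49
UFP = 307

307


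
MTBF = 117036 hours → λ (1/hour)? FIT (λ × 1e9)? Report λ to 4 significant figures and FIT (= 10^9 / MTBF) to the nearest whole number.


Formula: λ = 1 / MTBF; FIT = λ × 1e9 = 1e9 / MTBF
λ = 1 / 117036 ≈ 8.544e-06 failures/hour
FIT = 1e9 / 117036 ≈ 8544 failures per 1e9 hours (nearest whole number)

λ = 8.544e-06 /h, FIT = 8544


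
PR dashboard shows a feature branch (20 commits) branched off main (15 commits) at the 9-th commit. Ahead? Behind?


Common ancestor: commit #9
feature commits after divergence: 20 - 9 = 11
main commits after divergence: 15 - 9 = 6
feature is 11 commits ahead of main
main is 6 commits ahead of feature

feature ahead: 11, main ahead: 6


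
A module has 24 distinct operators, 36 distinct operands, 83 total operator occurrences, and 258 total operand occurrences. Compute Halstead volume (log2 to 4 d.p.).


Formula: V = N * log2(η), where N = N1 + N2 and η = η1 + η2
η = 24 + 36 = 60
N = 83 + 258 = 341
log2(60) ≈ 5.9069
V = 341 * 5.9069 = 2014.25

2014.25


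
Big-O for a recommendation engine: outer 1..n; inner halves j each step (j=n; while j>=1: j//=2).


Reasoning: n times log n
Complexity: O(n log n)

O(n log n)


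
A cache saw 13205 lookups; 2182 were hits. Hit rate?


Formula: hit rate = hits / (hits + misses) * 100
hit rate = 2182 / (2182 + 11023) * 100
hit rate = 2182 / 13205 * 100
hit rate = 16.52%

16.52%


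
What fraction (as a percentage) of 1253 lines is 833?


Coverage = covered / total * 100
Coverage = 833 / 1253 * 100
Coverage = 66.48%

66.48%


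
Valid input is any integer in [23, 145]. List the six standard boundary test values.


Range: [23, 145]
Boundaries: just below min, min, min+1, max-1, max, just above max
Values: [22, 23, 24, 144, 145, 146]

[22, 23, 24, 144, 145, 146]


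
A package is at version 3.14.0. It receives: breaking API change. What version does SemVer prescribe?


Current: 3.14.0
Change category: 'breaking API change' → major bump
SemVer rule: major bump → increment MAJOR, reset MINOR and PATCH to 0
New: 4.0.0

4.0.0


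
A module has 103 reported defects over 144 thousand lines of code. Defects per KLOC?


Defect density = defects / KLOC
Defect density = 103 / 144
Defect density = 0.715 defects/KLOC

0.715 defects/KLOC


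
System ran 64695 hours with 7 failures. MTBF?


Formula: MTBF = Total operating time / Number of failures
MTBF = 64695 / 7
MTBF = 9242.14 hours

9242.14 hours


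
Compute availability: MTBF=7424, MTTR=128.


Availability = MTBF / (MTBF + MTTR)
Availability = 7424 / (7424 + 128)
Availability = 7424 / 7552
Availability = 98.3051%

98.3051%


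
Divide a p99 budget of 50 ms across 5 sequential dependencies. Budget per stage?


Formula: per_stage = total_budget / stages
per_stage = 50 / 5
per_stage = 10.0 ms

10.0 ms


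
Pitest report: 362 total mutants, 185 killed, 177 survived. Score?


Mutation score = killed / total * 100
Mutation score = 185 / 362 * 100
Mutation score = 51.1%

51.1%


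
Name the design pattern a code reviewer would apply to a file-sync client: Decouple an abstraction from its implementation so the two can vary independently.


This matches the Bridge pattern

Bridge


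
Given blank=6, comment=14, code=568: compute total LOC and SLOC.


Total LOC = blank + comment + code
Total LOC = 6 + 14 + 568 = 588
SLOC (source only) = code = 568

Total LOC: 588, SLOC: 568


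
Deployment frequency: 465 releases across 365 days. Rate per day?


Formula: deployments per day = releases / days
= 465 / 365
= 1.274 deploys/day
(equivalently, 8.92 deploys/week)

1.274 deploys/day


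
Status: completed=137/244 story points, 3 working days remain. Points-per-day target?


Formula: Required rate = Remaining points / Days left
Remaining = 244 - 137 = 107 points
Required rate = 107 / 3 = 35.67 points/day

35.67 points/day


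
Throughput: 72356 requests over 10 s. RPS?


Formula: throughput = requests / seconds
throughput = 72356 / 10
throughput = 7235.6 requests/second

7235.6 requests/second


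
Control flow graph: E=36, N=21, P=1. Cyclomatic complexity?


Formula: V(G) = E - N + 2P
V(G) = 36 - 21 + 2*1
V(G) = 15 + 2
V(G) = 17

17


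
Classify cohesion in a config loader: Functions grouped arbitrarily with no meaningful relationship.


Reasoning: Worst: random grouping
Type: Coincidental cohesion

Coincidental cohesion


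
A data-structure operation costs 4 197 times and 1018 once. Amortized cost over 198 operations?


Formula: Amortized cost = Total cost / Operations
Total cost = (197 * 4) + (1 * 1018)
Total cost = 788 + 1018 = 1806
Amortized = 1806 / 198 = 9.1212

9.1212


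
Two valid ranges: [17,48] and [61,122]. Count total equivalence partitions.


Valid ranges: [17,48] and [61,122]
Class 1: x < 17 — invalid
Class 2: 17 ≤ x ≤ 48 — valid
Class 3: 48 < x < 61 — invalid (gap between ranges)
Class 4: 61 ≤ x ≤ 122 — valid
Class 5: x > 122 — invalid
Total equivalence classes: 5

5 equivalence classes


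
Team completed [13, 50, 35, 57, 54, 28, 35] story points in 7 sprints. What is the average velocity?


Formula: Avg velocity = Total points / Number of sprints
Points: [13, 50, 35, 57, 54, 28, 35]
Sum = 13 + 50 + 35 + 57 + 54 + 28 + 35 = 272
Avg velocity = 272 / 7 = 38.86 points/sprint

38.86 points/sprint


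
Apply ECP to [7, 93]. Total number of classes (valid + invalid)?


Valid range: [7, 93]
Class 1: x < 7 — invalid
Class 2: 7 ≤ x ≤ 93 — valid
Class 3: x > 93 — invalid
Total equivalence classes: 3

3 equivalence classes


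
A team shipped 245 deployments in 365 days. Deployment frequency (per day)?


Formula: deployments per day = releases / days
= 245 / 365
= 0.671 deploys/day
(equivalently, 4.7 deploys/week)

0.671 deploys/day


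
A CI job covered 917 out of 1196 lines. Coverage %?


Coverage = covered / total * 100
Coverage = 917 / 1196 * 100
Coverage = 76.67%

76.67%


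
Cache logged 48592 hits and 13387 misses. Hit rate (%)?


Formula: hit rate = hits / (hits + misses) * 100
hit rate = 48592 / (48592 + 13387) * 100
hit rate = 48592 / 61979 * 100
hit rate = 78.4%

78.4%


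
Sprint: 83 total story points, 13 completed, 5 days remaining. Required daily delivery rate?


Formula: Required rate = Remaining points / Days left
Remaining = 83 - 13 = 70 points
Required rate = 70 / 5 = 14.0 points/day

14.0 points/day


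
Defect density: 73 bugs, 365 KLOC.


Defect density = defects / KLOC
Defect density = 73 / 365
Defect density = 0.2 defects/KLOC

0.2 defects/KLOC


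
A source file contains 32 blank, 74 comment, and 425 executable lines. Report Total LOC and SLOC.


Total LOC = blank + comment + code
Total LOC = 32 + 74 + 425 = 531
SLOC (source only) = code = 425

Total LOC: 531, SLOC: 425


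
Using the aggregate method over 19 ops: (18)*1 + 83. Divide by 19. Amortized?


Formula: Amortized cost = Total cost / Operations
Total cost = (18 * 1) + (1 * 83)
Total cost = 18 + 83 = 101
Amortized = 101 / 19 = 5.3158

5.3158


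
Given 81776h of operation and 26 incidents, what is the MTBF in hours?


Formula: MTBF = Total operating time / Number of failures
MTBF = 81776 / 26
MTBF = 3145.23 hours

3145.23 hours


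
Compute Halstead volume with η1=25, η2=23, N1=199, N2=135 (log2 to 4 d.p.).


Formula: V = N * log2(η), where N = N1 + N2 and η = η1 + η2
η = 25 + 23 = 48
N = 199 + 135 = 334
log2(48) ≈ 5.5850
V = 334 * 5.5850 = 1865.39

1865.39


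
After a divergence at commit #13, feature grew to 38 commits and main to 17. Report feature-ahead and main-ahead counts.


Common ancestor: commit #13
feature commits after divergence: 38 - 13 = 25
main commits after divergence: 17 - 13 = 4
feature is 25 commits ahead of main
main is 4 commits ahead of feature

feature ahead: 25, main ahead: 4


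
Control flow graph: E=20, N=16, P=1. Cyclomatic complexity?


Formula: V(G) = E - N + 2P
V(G) = 20 - 16 + 2*1
V(G) = 4 + 2
V(G) = 6

6


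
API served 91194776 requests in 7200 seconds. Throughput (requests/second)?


Formula: throughput = requests / seconds
throughput = 91194776 / 7200
throughput = 12665.94 requests/second

12665.94 requests/second


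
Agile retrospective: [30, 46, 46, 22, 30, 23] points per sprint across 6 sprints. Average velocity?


Formula: Avg velocity = Total points / Number of sprints
Points: [30, 46, 46, 22, 30, 23]
Sum = 30 + 46 + 46 + 22 + 30 + 23 = 197
Avg velocity = 197 / 6 = 32.83 points/sprint

32.83 points/sprint


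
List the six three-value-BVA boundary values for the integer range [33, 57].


Range: [33, 57]
Boundaries: just below min, min, min+1, max-1, max, just above max
Values: [32, 33, 34, 56, 57, 58]

[32, 33, 34, 56, 57, 58]


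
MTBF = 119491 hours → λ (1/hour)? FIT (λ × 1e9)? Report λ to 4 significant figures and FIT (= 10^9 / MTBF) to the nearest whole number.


Formula: λ = 1 / MTBF; FIT = λ × 1e9 = 1e9 / MTBF
λ = 1 / 119491 ≈ 8.369e-06 failures/hour
FIT = 1e9 / 119491 ≈ 8369 failures per 1e9 hours (nearest whole number)

λ = 8.369e-06 /h, FIT = 8369


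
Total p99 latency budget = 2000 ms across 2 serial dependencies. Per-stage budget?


Formula: per_stage = total_budget / stages
per_stage = 2000 / 2
per_stage = 1000.0 ms

1000.0 ms


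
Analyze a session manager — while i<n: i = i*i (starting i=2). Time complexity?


Reasoning: squaring drives double-exponential growth; iterations ~ log log n
Complexity: O(log log n)

O(log log n)


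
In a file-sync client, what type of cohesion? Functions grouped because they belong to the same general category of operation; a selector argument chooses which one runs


Reasoning: Grouped by category of activity, not by data or sequence
Type: Logical cohesion

Logical cohesion


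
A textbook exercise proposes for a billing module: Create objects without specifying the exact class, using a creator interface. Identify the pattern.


This matches the Factory Method pattern

Factory Method


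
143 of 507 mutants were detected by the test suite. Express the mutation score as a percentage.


Mutation score = killed / total * 100
Mutation score = 143 / 507 * 100
Mutation score = 28.21%

28.21%


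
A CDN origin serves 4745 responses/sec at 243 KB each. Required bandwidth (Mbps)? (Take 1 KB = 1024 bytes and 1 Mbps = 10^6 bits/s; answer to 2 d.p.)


Formula: Mbps = payload_bytes * RPS * 8 / 1e6
Payload per request = 243 KB = 243 * 1024 = 248832 bytes
Total bytes/sec = 248832 * 4745 = 1180707840
Total bits/sec = 1180707840 * 8 = 9445662720
Mbps = 9445662720 / 1e6 = 9445.66

9445.66 Mbps


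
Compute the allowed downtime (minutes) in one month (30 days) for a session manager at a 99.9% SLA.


Formula: allowed downtime = period * (100 - SLA) / 100
Period (month (30 days)) = 43200 minutes
Unavailability fraction = (100 - 99.9) / 100
Allowed downtime = 43200 * (100 - 99.9) / 100
Allowed downtime = 43.2 minutes

43.2 minutes


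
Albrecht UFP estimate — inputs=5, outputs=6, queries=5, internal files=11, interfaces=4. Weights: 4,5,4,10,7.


UFP = EI*4 + EO*5 + EQ*4 + ILF*10 + EIF*7
UFP = 5*4 + 6*5 + 5*4 + 11*10 + 4*7
UFP = 20 + 30 + 20 + 110 + 28
UFP = 208

208


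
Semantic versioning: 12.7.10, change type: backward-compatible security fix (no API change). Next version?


Current: 12.7.10
Change category: 'backward-compatible security fix (no API change)' → patch bump
SemVer rule: patch bump → increment PATCH (MAJOR and MINOR unchanged)
New: 12.7.11

12.7.11


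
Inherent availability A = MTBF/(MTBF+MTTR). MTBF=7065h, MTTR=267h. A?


Availability = MTBF / (MTBF + MTTR)
Availability = 7065 / (7065 + 267)
Availability = 7065 / 7332
Availability = 96.3584%

96.3584%


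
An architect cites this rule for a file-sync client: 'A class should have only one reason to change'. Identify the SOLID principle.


This describes the Single Responsibility Principle (SRP)

Single Responsibility Principle (SRP)


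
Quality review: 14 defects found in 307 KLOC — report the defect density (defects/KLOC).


Defect density = defects / KLOC
Defect density = 14 / 307
Defect density = 0.046 defects/KLOC

0.046 defects/KLOC


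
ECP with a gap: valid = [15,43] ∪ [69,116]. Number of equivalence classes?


Valid ranges: [15,43] and [69,116]
Class 1: x < 15 — invalid
Class 2: 15 ≤ x ≤ 43 — valid
Class 3: 43 < x < 69 — invalid (gap between ranges)
Class 4: 69 ≤ x ≤ 116 — valid
Class 5: x > 116 — invalid
Total equivalence classes: 5

5 equivalence classes


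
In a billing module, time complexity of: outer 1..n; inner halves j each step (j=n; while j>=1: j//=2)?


Reasoning: n times log n
Complexity: O(n log n)

O(n log n)


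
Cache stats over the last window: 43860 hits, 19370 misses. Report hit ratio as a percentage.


Formula: hit rate = hits / (hits + misses) * 100
hit rate = 43860 / (43860 + 19370) * 100
hit rate = 43860 / 63230 * 100
hit rate = 69.37%

69.37%


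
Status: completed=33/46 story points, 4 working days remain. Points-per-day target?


Formula: Required rate = Remaining points / Days left
Remaining = 46 - 33 = 13 points
Required rate = 13 / 4 = 3.25 points/day

3.25 points/day


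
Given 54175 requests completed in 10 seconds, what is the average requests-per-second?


Formula: throughput = requests / seconds
throughput = 54175 / 10
throughput = 5417.5 requests/second

5417.5 requests/second


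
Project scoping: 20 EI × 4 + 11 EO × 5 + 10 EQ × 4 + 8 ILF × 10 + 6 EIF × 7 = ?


UFP = EI*4 + EO*5 + EQ*4 + ILF*10 + EIF*7
UFP = 20*4 + 11*5 + 10*4 + 8*10 + 6*7
UFP = 80 + 55 + 40 + 80 + 42
UFP = 297

297


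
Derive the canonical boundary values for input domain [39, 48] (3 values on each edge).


Range: [39, 48]
Boundaries: just below min, min, min+1, max-1, max, just above max
Values: [38, 39, 40, 47, 48, 49]

[38, 39, 40, 47, 48, 49]


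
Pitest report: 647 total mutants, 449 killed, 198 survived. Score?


Mutation score = killed / total * 100
Mutation score = 449 / 647 * 100
Mutation score = 69.4%

69.4%


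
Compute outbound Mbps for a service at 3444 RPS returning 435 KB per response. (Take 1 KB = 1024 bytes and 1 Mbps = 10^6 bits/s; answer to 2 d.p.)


Formula: Mbps = payload_bytes * RPS * 8 / 1e6
Payload per request = 435 KB = 435 * 1024 = 445440 bytes
Total bytes/sec = 445440 * 3444 = 1534095360
Total bits/sec = 1534095360 * 8 = 12272762880
Mbps = 12272762880 / 1e6 = 12272.76

12272.76 Mbps


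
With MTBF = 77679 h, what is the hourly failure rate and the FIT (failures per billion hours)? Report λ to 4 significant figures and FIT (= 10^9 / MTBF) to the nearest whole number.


Formula: λ = 1 / MTBF; FIT = λ × 1e9 = 1e9 / MTBF
λ = 1 / 77679 ≈ 1.287e-05 failures/hour
FIT = 1e9 / 77679 ≈ 12873 failures per 1e9 hours (nearest whole number)

λ = 1.287e-05 /h, FIT = 12873


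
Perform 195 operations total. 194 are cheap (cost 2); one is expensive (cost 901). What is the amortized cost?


Formula: Amortized cost = Total cost / Operations
Total cost = (194 * 2) + (1 * 901)
Total cost = 388 + 901 = 1289
Amortized = 1289 / 195 = 6.6103

6.6103


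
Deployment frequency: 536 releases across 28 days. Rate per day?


Formula: deployments per day = releases / days
= 536 / 28
= 19.143 deploys/day
(equivalently, 134.0 deploys/week)

19.143 deploys/day


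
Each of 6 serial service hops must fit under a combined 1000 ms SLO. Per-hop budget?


Formula: per_stage = total_budget / stages
per_stage = 1000 / 6
per_stage = 166.67 ms

166.67 ms


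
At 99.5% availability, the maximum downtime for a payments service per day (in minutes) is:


Formula: allowed downtime = period * (100 - SLA) / 100
Period (day) = 1440 minutes
Unavailability fraction = (100 - 99.5) / 100
Allowed downtime = 1440 * (100 - 99.5) / 100
Allowed downtime = 7.2 minutes

7.2 minutes


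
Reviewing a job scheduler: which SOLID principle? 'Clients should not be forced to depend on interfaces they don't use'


This describes the Interface Segregation Principle (ISP)

Interface Segregation Principle (ISP)


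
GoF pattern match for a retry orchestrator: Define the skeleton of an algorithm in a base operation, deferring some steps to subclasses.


This matches the Template Method pattern

Template Method


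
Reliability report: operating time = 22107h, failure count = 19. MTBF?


Formula: MTBF = Total operating time / Number of failures
MTBF = 22107 / 19
MTBF = 1163.53 hours

1163.53 hours


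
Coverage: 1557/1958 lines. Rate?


Coverage = covered / total * 100
Coverage = 1557 / 1958 * 100
Coverage = 79.52%

79.52%


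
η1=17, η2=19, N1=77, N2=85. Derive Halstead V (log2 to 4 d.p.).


Formula: V = N * log2(η), where N = N1 + N2 and η = η1 + η2
η = 17 + 19 = 36
N = 77 + 85 = 162
log2(36) ≈ 5.1699
V = 162 * 5.1699 = 837.52

837.52


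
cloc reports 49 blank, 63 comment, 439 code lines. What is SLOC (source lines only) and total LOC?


Total LOC = blank + comment + code
Total LOC = 49 + 63 + 439 = 551
SLOC (source only) = code = 439

Total LOC: 551, SLOC: 439


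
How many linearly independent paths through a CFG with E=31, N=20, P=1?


Formula: V(G) = E - N + 2P
V(G) = 31 - 20 + 2*1
V(G) = 11 + 2
V(G) = 13

13


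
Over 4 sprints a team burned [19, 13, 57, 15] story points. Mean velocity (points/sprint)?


Formula: Avg velocity = Total points / Number of sprints
Points: [19, 13, 57, 15]
Sum = 19 + 13 + 57 + 15 = 104
Avg velocity = 104 / 4 = 26.0 points/sprint

26.0 points/sprint


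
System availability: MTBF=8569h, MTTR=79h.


Availability = MTBF / (MTBF + MTTR)
Availability = 8569 / (8569 + 79)
Availability = 8569 / 8648
Availability = 99.0865%

99.0865%


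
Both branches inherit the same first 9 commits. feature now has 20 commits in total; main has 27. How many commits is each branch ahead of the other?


Common ancestor: commit #9
feature commits after divergence: 20 - 9 = 11
main commits after divergence: 27 - 9 = 18
feature is 11 commits ahead of main
main is 18 commits ahead of feature

feature ahead: 11, main ahead: 18


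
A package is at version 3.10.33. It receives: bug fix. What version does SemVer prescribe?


Current: 3.10.33
Change category: 'bug fix' → patch bump
SemVer rule: patch bump → increment PATCH (MAJOR and MINOR unchanged)
New: 3.10.34

3.10.34


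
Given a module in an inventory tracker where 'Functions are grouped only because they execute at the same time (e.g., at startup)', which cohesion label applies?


Reasoning: Related by timing only
Type: Temporal cohesion

Temporal cohesion


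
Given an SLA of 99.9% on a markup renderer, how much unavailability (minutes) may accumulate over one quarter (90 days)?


Formula: allowed downtime = period * (100 - SLA) / 100
Period (quarter (90 days)) = 129600 minutes
Unavailability fraction = (100 - 99.9) / 100
Allowed downtime = 129600 * (100 - 99.9) / 100
Allowed downtime = 129.6 minutes

129.6 minutes


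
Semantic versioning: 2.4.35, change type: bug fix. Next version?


Current: 2.4.35
Change category: 'bug fix' → patch bump
SemVer rule: patch bump → increment PATCH (MAJOR and MINOR unchanged)
New: 2.4.36

2.4.36


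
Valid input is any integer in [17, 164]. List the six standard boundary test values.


Range: [17, 164]
Boundaries: just below min, min, min+1, max-1, max, just above max
Values: [16, 17, 18, 163, 164, 165]

[16, 17, 18, 163, 164, 165]


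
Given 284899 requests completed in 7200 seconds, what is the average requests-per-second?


Formula: throughput = requests / seconds
throughput = 284899 / 7200
throughput = 39.57 requests/second

39.57 requests/second


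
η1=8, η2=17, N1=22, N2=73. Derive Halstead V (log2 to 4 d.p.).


Formula: V = N * log2(η), where N = N1 + N2 and η = η1 + η2
η = 8 + 17 = 25
N = 22 + 73 = 95
log2(25) ≈ 4.6439
V = 95 * 4.6439 = 441.17

441.17


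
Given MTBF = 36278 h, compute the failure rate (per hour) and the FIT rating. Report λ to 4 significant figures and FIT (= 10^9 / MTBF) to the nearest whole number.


Formula: λ = 1 / MTBF; FIT = λ × 1e9 = 1e9 / MTBF
λ = 1 / 36278 ≈ 2.756e-05 failures/hour
FIT = 1e9 / 36278 ≈ 27565 failures per 1e9 hours (nearest whole number)

λ = 2.756e-05 /h, FIT = 27565


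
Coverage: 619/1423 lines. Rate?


Coverage = covered / total * 100
Coverage = 619 / 1423 * 100
Coverage = 43.5%

43.5%


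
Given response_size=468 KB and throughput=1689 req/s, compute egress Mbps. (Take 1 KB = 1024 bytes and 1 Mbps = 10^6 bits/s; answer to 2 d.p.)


Formula: Mbps = payload_bytes * RPS * 8 / 1e6
Payload per request = 468 KB = 468 * 1024 = 479232 bytes
Total bytes/sec = 479232 * 1689 = 809422848
Total bits/sec = 809422848 * 8 = 6475382784
Mbps = 6475382784 / 1e6 = 6475.38

6475.38 Mbps


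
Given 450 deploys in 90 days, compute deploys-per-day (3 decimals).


Formula: deployments per day = releases / days
= 450 / 90
= 5.0 deploys/day
(equivalently, 35.0 deploys/week)

5.0 deploys/day


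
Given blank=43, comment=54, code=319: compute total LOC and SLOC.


Total LOC = blank + comment + code
Total LOC = 43 + 54 + 319 = 416
SLOC (source only) = code = 319

Total LOC: 416, SLOC: 319


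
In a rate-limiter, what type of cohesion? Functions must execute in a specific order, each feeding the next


Reasoning: Output of one is input to next
Type: Sequential cohesion

Sequential cohesion


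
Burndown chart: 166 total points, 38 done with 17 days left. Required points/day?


Formula: Required rate = Remaining points / Days left
Remaining = 166 - 38 = 128 points
Required rate = 128 / 17 = 7.53 points/day

7.53 points/day


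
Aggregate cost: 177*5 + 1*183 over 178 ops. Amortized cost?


Formula: Amortized cost = Total cost / Operations
Total cost = (177 * 5) + (1 * 183)
Total cost = 885 + 183 = 1068
Amortized = 1068 / 178 = 6.0

6.0


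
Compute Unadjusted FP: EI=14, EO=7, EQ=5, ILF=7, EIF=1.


UFP = EI*4 + EO*5 + EQ*4 + ILF*10 + EIF*7
UFP = 14*4 + 7*5 + 5*4 + 7*10 + 1*7
UFP = 56 + 35 + 20 + 70 + 7
UFP = 188

188


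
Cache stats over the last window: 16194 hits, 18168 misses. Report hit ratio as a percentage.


Formula: hit rate = hits / (hits + misses) * 100
hit rate = 16194 / (16194 + 18168) * 100
hit rate = 16194 / 34362 * 100
hit rate = 47.13%

47.13%


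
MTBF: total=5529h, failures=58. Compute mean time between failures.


Formula: MTBF = Total operating time / Number of failures
MTBF = 5529 / 58
MTBF = 95.33 hours

95.33 hours


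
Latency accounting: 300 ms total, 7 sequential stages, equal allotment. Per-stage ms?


Formula: per_stage = total_budget / stages
per_stage = 300 / 7
per_stage = 42.86 ms

42.86 ms


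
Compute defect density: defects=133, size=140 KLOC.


Defect density = defects / KLOC
Defect density = 133 / 140
Defect density = 0.95 defects/KLOC

0.95 defects/KLOC


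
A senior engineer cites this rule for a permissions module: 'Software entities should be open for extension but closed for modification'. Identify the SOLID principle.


This describes the Open/Closed Principle (OCP)

Open/Closed Principle (OCP)


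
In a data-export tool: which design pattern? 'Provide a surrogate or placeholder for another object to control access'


This matches the Proxy pattern

Proxy


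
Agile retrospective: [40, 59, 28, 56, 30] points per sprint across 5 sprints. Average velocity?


Formula: Avg velocity = Total points / Number of sprints
Points: [40, 59, 28, 56, 30]
Sum = 40 + 59 + 28 + 56 + 30 = 213
Avg velocity = 213 / 5 = 42.6 points/sprint

42.6 points/sprint


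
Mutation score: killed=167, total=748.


Mutation score = killed / total * 100
Mutation score = 167 / 748 * 100
Mutation score = 22.33%

22.33%


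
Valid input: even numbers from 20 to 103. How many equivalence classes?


Constraint: even integers in [20, 103]
Class 1: x < 20 — out-of-range invalid
Class 2: x in [20,103] but odd — wrong type invalid
Class 3: x in [20,103] and even — valid
Class 4: x > 103 — out-of-range invalid
Total equivalence classes: 4

4 equivalence classes


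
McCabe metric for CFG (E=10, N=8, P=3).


Formula: V(G) = E - N + 2P
V(G) = 10 - 8 + 2*3
V(G) = 2 + 6
V(G) = 8

8


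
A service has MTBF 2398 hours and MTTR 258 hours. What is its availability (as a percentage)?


Availability = MTBF / (MTBF + MTTR)
Availability = 2398 / (2398 + 258)
Availability = 2398 / 2656
Availability = 90.2861%

90.2861%


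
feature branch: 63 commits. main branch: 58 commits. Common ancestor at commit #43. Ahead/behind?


Common ancestor: commit #43
feature commits after divergence: 63 - 43 = 20
main commits after divergence: 58 - 43 = 15
feature is 20 commits ahead of main
main is 15 commits ahead of feature

feature ahead: 20, main ahead: 15


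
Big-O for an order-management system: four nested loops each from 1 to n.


Reasoning: four levels of nesting
Complexity: O(n^4)

O(n^4)


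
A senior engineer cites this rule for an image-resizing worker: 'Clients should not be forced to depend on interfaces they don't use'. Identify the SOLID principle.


This describes the Interface Segregation Principle (ISP)

Interface Segregation Principle (ISP)


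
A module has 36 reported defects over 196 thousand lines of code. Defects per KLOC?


Defect density = defects / KLOC
Defect density = 36 / 196
Defect density = 0.184 defects/KLOC

0.184 defects/KLOC


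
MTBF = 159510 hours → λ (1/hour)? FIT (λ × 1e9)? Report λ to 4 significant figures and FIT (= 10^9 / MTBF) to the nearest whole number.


Formula: λ = 1 / MTBF; FIT = λ × 1e9 = 1e9 / MTBF
λ = 1 / 159510 ≈ 6.269e-06 failures/hour
FIT = 1e9 / 159510 ≈ 6269 failures per 1e9 hours (nearest whole number)

λ = 6.269e-06 /h, FIT = 6269


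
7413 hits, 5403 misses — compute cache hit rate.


Formula: hit rate = hits / (hits + misses) * 100
hit rate = 7413 / (7413 + 5403) * 100
hit rate = 7413 / 12816 * 100
hit rate = 57.84%

57.84%


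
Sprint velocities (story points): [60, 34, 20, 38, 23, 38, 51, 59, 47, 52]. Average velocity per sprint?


Formula: Avg velocity = Total points / Number of sprints
Points: [60, 34, 20, 38, 23, 38, 51, 59, 47, 52]
Sum = 60 + 34 + 20 + 38 + 23 + 38 + 51 + 59 + 47 + 52 = 422
Avg velocity = 422 / 10 = 42.2 points/sprint

42.2 points/sprint


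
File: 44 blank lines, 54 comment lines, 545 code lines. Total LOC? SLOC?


Total LOC = blank + comment + code
Total LOC = 44 + 54 + 545 = 643
SLOC (source only) = code = 545

Total LOC: 643, SLOC: 545


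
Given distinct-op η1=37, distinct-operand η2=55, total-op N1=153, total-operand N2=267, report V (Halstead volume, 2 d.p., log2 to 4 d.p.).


Formula: V = N * log2(η), where N = N1 + N2 and η = η1 + η2
η = 37 + 55 = 92
N = 153 + 267 = 420
log2(92) ≈ 6.5236
V = 420 * 6.5236 = 2739.91

2739.91


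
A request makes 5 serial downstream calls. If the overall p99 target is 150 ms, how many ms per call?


Formula: per_stage = total_budget / stages
per_stage = 150 / 5
per_stage = 30.0 ms

30.0 ms


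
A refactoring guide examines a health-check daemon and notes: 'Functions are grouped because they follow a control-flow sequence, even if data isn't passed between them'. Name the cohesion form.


Reasoning: Grouped by order of execution within a routine, not by data flow
Type: Procedural cohesion

Procedural cohesion


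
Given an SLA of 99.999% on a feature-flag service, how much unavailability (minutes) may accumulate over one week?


Formula: allowed downtime = period * (100 - SLA) / 100
Period (week) = 10080 minutes
Unavailability fraction = (100 - 99.999) / 100
Allowed downtime = 10080 * (100 - 99.999) / 100
Allowed downtime = 0.1008 minutes

0.1008 minutes


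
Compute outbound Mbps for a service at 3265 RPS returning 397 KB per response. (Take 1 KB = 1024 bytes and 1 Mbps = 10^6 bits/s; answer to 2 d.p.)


Formula: Mbps = payload_bytes * RPS * 8 / 1e6
Payload per request = 397 KB = 397 * 1024 = 406528 bytes
Total bytes/sec = 406528 * 3265 = 1327313920
Total bits/sec = 1327313920 * 8 = 10618511360
Mbps = 10618511360 / 1e6 = 10618.51

10618.51 Mbps


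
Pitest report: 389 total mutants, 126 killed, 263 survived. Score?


Mutation score = killed / total * 100
Mutation score = 126 / 389 * 100
Mutation score = 32.39%

32.39%


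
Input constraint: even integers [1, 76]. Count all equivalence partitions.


Constraint: even integers in [1, 76]
Class 1: x < 1 — out-of-range invalid
Class 2: x in [1,76] but odd — wrong type invalid
Class 3: x in [1,76] and even — valid
Class 4: x > 76 — out-of-range invalid
Total equivalence classes: 4

4 equivalence classes


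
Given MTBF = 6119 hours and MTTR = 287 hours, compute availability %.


Availability = MTBF / (MTBF + MTTR)
Availability = 6119 / (6119 + 287)
Availability = 6119 / 6406
Availability = 95.5198%

95.5198%


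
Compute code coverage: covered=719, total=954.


Coverage = covered / total * 100
Coverage = 719 / 954 * 100
Coverage = 75.37%

75.37%


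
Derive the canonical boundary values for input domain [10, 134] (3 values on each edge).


Range: [10, 134]
Boundaries: just below min, min, min+1, max-1, max, just above max
Values: [9, 10, 11, 133, 134, 135]

[9, 10, 11, 133, 134, 135]


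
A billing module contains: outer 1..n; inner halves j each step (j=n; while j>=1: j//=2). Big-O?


Reasoning: n times log n
Complexity: O(n log n)

O(n log n)


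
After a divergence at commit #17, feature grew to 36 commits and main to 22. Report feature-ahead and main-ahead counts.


Common ancestor: commit #17
feature commits after divergence: 36 - 17 = 19
main commits after divergence: 22 - 17 = 5
feature is 19 commits ahead of main
main is 5 commits ahead of feature

feature ahead: 19, main ahead: 5


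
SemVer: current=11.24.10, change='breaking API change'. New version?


Current: 11.24.10
Change category: 'breaking API change' → major bump
SemVer rule: major bump → increment MAJOR, reset MINOR and PATCH to 0
New: 12.0.0

12.0.0


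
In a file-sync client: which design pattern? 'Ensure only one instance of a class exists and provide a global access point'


This matches the Singleton pattern

Singleton


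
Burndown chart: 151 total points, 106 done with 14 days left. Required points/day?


Formula: Required rate = Remaining points / Days left
Remaining = 151 - 106 = 45 points
Required rate = 45 / 14 = 3.21 points/day

3.21 points/day
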